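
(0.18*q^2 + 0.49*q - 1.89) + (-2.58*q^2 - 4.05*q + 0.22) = -2.4*q^2 - 3.56*q - 1.67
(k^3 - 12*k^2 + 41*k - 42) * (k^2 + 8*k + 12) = k^5 - 4*k^4 - 43*k^3 + 142*k^2 + 156*k - 504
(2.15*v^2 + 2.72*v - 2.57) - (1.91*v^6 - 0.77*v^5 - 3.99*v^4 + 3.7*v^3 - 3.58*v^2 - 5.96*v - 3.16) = -1.91*v^6 + 0.77*v^5 + 3.99*v^4 - 3.7*v^3 + 5.73*v^2 + 8.68*v + 0.59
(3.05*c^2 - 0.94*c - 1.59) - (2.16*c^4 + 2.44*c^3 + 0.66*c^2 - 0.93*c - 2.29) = -2.16*c^4 - 2.44*c^3 + 2.39*c^2 - 0.0099999999999999*c + 0.7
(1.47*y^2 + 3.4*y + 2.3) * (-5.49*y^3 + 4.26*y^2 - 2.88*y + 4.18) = -8.0703*y^5 - 12.4038*y^4 - 2.3766*y^3 + 6.1506*y^2 + 7.588*y + 9.614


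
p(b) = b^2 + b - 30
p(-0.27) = -30.20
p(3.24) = -16.26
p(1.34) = -26.86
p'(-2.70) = -4.40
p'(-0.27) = 0.46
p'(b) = 2*b + 1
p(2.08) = -23.59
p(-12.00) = 102.00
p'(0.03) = 1.06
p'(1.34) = 3.68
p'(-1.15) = -1.30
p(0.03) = -29.97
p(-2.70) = -25.41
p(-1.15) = -29.83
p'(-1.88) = -2.76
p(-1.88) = -28.35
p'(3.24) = 7.48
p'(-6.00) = -11.00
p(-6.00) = 0.00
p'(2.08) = 5.16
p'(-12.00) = -23.00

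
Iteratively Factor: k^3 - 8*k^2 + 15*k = (k - 5)*(k^2 - 3*k) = (k - 5)*(k - 3)*(k)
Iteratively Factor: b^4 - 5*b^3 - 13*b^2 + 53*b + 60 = (b - 5)*(b^3 - 13*b - 12) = (b - 5)*(b - 4)*(b^2 + 4*b + 3) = (b - 5)*(b - 4)*(b + 1)*(b + 3)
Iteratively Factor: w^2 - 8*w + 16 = (w - 4)*(w - 4)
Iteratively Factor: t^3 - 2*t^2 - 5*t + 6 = (t - 1)*(t^2 - t - 6) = (t - 1)*(t + 2)*(t - 3)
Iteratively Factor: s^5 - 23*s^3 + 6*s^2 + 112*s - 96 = (s - 2)*(s^4 + 2*s^3 - 19*s^2 - 32*s + 48) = (s - 4)*(s - 2)*(s^3 + 6*s^2 + 5*s - 12) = (s - 4)*(s - 2)*(s - 1)*(s^2 + 7*s + 12) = (s - 4)*(s - 2)*(s - 1)*(s + 3)*(s + 4)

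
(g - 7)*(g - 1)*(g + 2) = g^3 - 6*g^2 - 9*g + 14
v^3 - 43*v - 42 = (v - 7)*(v + 1)*(v + 6)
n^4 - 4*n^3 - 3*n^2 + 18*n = n*(n - 3)^2*(n + 2)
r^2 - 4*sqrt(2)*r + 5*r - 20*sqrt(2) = (r + 5)*(r - 4*sqrt(2))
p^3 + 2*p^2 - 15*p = p*(p - 3)*(p + 5)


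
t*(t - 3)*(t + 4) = t^3 + t^2 - 12*t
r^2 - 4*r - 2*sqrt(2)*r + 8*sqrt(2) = (r - 4)*(r - 2*sqrt(2))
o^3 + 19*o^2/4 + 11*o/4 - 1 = (o - 1/4)*(o + 1)*(o + 4)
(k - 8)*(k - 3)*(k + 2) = k^3 - 9*k^2 + 2*k + 48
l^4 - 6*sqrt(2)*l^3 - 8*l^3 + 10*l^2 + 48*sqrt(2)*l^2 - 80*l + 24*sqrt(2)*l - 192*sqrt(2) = (l - 8)*(l - 4*sqrt(2))*(l - 3*sqrt(2))*(l + sqrt(2))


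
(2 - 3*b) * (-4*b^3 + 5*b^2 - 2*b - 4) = 12*b^4 - 23*b^3 + 16*b^2 + 8*b - 8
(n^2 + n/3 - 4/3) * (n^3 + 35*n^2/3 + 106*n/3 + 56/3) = n^5 + 12*n^4 + 341*n^3/9 + 134*n^2/9 - 368*n/9 - 224/9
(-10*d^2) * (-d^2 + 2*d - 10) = 10*d^4 - 20*d^3 + 100*d^2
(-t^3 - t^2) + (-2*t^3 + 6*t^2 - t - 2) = -3*t^3 + 5*t^2 - t - 2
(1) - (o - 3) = 4 - o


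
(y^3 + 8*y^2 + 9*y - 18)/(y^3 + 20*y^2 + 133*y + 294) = (y^2 + 2*y - 3)/(y^2 + 14*y + 49)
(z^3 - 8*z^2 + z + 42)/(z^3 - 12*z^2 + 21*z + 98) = (z - 3)/(z - 7)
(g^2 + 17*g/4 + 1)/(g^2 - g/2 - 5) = (4*g^2 + 17*g + 4)/(2*(2*g^2 - g - 10))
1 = 1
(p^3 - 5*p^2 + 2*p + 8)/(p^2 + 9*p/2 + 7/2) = 2*(p^2 - 6*p + 8)/(2*p + 7)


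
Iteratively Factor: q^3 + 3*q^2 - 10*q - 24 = (q - 3)*(q^2 + 6*q + 8) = (q - 3)*(q + 2)*(q + 4)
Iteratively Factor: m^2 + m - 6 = (m + 3)*(m - 2)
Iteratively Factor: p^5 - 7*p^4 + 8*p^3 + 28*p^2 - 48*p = (p - 3)*(p^4 - 4*p^3 - 4*p^2 + 16*p) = (p - 3)*(p - 2)*(p^3 - 2*p^2 - 8*p) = (p - 3)*(p - 2)*(p + 2)*(p^2 - 4*p) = p*(p - 3)*(p - 2)*(p + 2)*(p - 4)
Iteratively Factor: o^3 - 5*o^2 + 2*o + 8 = (o + 1)*(o^2 - 6*o + 8) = (o - 2)*(o + 1)*(o - 4)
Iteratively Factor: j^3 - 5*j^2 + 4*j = (j)*(j^2 - 5*j + 4) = j*(j - 4)*(j - 1)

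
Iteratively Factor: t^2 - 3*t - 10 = (t + 2)*(t - 5)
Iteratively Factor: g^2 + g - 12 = (g - 3)*(g + 4)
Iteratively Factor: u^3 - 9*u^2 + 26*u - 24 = (u - 3)*(u^2 - 6*u + 8) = (u - 3)*(u - 2)*(u - 4)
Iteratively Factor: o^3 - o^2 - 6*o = (o)*(o^2 - o - 6) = o*(o - 3)*(o + 2)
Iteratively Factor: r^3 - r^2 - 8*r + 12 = (r - 2)*(r^2 + r - 6) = (r - 2)*(r + 3)*(r - 2)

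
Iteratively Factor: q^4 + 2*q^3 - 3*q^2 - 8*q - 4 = (q - 2)*(q^3 + 4*q^2 + 5*q + 2) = (q - 2)*(q + 1)*(q^2 + 3*q + 2) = (q - 2)*(q + 1)^2*(q + 2)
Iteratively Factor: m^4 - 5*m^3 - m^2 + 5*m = (m)*(m^3 - 5*m^2 - m + 5) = m*(m - 1)*(m^2 - 4*m - 5) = m*(m - 5)*(m - 1)*(m + 1)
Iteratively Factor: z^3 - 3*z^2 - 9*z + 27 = (z - 3)*(z^2 - 9) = (z - 3)*(z + 3)*(z - 3)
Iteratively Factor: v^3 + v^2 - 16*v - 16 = (v - 4)*(v^2 + 5*v + 4) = (v - 4)*(v + 1)*(v + 4)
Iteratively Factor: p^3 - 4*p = (p)*(p^2 - 4) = p*(p + 2)*(p - 2)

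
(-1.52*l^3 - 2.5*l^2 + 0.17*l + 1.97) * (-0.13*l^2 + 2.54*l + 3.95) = 0.1976*l^5 - 3.5358*l^4 - 12.3761*l^3 - 9.6993*l^2 + 5.6753*l + 7.7815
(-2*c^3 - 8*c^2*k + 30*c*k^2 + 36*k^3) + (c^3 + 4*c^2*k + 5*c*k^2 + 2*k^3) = -c^3 - 4*c^2*k + 35*c*k^2 + 38*k^3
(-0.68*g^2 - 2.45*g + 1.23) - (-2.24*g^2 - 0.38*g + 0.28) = 1.56*g^2 - 2.07*g + 0.95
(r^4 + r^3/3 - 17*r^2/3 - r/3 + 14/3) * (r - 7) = r^5 - 20*r^4/3 - 8*r^3 + 118*r^2/3 + 7*r - 98/3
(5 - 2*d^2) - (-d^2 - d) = -d^2 + d + 5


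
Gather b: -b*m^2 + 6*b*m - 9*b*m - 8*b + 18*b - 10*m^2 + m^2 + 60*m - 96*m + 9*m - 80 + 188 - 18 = b*(-m^2 - 3*m + 10) - 9*m^2 - 27*m + 90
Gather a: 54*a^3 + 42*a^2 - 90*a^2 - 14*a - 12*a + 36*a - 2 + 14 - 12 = 54*a^3 - 48*a^2 + 10*a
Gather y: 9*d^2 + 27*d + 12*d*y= 9*d^2 + 12*d*y + 27*d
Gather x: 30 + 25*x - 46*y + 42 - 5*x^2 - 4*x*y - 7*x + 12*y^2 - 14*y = -5*x^2 + x*(18 - 4*y) + 12*y^2 - 60*y + 72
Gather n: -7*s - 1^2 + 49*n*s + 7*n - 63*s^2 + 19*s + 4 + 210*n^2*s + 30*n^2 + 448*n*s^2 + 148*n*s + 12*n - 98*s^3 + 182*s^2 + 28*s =n^2*(210*s + 30) + n*(448*s^2 + 197*s + 19) - 98*s^3 + 119*s^2 + 40*s + 3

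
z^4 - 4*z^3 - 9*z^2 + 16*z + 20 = (z - 5)*(z - 2)*(z + 1)*(z + 2)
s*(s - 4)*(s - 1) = s^3 - 5*s^2 + 4*s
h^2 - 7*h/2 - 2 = (h - 4)*(h + 1/2)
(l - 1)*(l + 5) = l^2 + 4*l - 5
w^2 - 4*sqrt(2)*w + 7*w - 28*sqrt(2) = (w + 7)*(w - 4*sqrt(2))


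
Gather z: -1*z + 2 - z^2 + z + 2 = 4 - z^2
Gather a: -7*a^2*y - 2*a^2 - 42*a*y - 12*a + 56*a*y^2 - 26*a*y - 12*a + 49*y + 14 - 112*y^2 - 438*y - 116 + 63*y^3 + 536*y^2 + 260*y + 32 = a^2*(-7*y - 2) + a*(56*y^2 - 68*y - 24) + 63*y^3 + 424*y^2 - 129*y - 70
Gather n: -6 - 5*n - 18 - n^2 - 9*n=-n^2 - 14*n - 24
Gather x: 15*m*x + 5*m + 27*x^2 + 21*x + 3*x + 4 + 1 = 5*m + 27*x^2 + x*(15*m + 24) + 5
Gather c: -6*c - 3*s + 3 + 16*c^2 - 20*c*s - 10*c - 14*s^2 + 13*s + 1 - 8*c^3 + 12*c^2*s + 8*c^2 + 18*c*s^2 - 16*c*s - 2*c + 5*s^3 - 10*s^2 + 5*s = -8*c^3 + c^2*(12*s + 24) + c*(18*s^2 - 36*s - 18) + 5*s^3 - 24*s^2 + 15*s + 4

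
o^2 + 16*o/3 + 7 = (o + 7/3)*(o + 3)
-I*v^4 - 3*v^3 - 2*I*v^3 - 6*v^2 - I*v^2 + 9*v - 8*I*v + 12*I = (v + 3)*(v - 4*I)*(v + I)*(-I*v + I)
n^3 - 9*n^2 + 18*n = n*(n - 6)*(n - 3)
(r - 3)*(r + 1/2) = r^2 - 5*r/2 - 3/2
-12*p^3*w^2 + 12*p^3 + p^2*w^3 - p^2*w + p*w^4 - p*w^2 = (-3*p + w)*(4*p + w)*(w - 1)*(p*w + p)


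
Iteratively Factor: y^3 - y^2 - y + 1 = (y - 1)*(y^2 - 1) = (y - 1)^2*(y + 1)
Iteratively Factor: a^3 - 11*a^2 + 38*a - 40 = (a - 4)*(a^2 - 7*a + 10) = (a - 5)*(a - 4)*(a - 2)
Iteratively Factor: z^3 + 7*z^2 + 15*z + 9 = (z + 1)*(z^2 + 6*z + 9) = (z + 1)*(z + 3)*(z + 3)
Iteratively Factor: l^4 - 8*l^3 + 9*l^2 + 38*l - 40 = (l + 2)*(l^3 - 10*l^2 + 29*l - 20) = (l - 1)*(l + 2)*(l^2 - 9*l + 20) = (l - 5)*(l - 1)*(l + 2)*(l - 4)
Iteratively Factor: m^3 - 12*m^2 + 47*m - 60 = (m - 5)*(m^2 - 7*m + 12) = (m - 5)*(m - 3)*(m - 4)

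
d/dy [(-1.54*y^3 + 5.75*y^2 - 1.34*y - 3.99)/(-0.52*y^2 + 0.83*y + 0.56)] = (0.8008*y^4 - 2.5564*y^3 + 1.4885*y^2 + 2.2904*y + 2.5613)/(0.2704*y^4 - 0.8632*y^3 + 0.1065*y^2 + 0.9296*y + 0.3136)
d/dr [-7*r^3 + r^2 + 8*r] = -21*r^2 + 2*r + 8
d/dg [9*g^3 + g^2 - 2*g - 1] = 27*g^2 + 2*g - 2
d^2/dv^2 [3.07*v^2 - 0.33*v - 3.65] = 6.14000000000000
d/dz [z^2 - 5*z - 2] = 2*z - 5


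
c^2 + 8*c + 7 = (c + 1)*(c + 7)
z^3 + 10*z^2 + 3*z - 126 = (z - 3)*(z + 6)*(z + 7)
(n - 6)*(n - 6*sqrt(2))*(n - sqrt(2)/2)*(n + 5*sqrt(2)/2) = n^4 - 6*n^3 - 4*sqrt(2)*n^3 - 53*n^2/2 + 24*sqrt(2)*n^2 + 15*sqrt(2)*n + 159*n - 90*sqrt(2)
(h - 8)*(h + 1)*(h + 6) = h^3 - h^2 - 50*h - 48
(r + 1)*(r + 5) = r^2 + 6*r + 5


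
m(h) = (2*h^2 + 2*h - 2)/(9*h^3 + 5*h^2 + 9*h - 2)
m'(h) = (4*h + 2)/(9*h^3 + 5*h^2 + 9*h - 2) + (-27*h^2 - 10*h - 9)*(2*h^2 + 2*h - 2)/(9*h^3 + 5*h^2 + 9*h - 2)^2 = 2*(-9*h^4 - 18*h^3 + 31*h^2 + 6*h + 7)/(81*h^6 + 90*h^5 + 187*h^4 + 54*h^3 + 61*h^2 - 36*h + 4)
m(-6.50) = -0.03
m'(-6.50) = -0.00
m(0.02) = 1.08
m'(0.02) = 4.32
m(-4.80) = -0.04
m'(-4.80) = -0.00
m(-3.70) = -0.04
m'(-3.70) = -0.00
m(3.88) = 0.06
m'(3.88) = -0.01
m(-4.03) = -0.04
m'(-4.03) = -0.00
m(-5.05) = -0.04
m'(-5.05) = -0.00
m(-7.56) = -0.03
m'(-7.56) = -0.00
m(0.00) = 1.00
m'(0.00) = 3.50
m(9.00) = 0.03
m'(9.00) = 0.00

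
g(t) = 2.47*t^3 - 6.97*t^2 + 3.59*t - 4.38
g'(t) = 7.41*t^2 - 13.94*t + 3.59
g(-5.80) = -741.60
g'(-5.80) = 333.71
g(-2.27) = -77.34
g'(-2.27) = 73.42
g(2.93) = 8.43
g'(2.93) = 26.36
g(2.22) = -3.74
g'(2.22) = 9.16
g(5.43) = 205.06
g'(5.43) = 146.38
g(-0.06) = -4.62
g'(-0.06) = 4.45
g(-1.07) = -19.23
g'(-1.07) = 26.99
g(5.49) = 213.96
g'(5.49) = 150.40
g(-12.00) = -5319.30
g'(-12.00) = 1237.91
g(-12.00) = -5319.30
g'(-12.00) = 1237.91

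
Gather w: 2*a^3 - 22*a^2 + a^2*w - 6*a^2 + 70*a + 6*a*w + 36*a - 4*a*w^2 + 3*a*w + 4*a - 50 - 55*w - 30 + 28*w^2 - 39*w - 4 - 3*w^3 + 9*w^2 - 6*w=2*a^3 - 28*a^2 + 110*a - 3*w^3 + w^2*(37 - 4*a) + w*(a^2 + 9*a - 100) - 84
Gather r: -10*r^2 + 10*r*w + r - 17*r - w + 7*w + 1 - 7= -10*r^2 + r*(10*w - 16) + 6*w - 6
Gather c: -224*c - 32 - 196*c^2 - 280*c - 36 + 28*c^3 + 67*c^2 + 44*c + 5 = 28*c^3 - 129*c^2 - 460*c - 63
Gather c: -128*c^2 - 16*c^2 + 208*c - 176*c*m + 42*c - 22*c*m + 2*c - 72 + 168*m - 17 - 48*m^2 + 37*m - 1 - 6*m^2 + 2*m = -144*c^2 + c*(252 - 198*m) - 54*m^2 + 207*m - 90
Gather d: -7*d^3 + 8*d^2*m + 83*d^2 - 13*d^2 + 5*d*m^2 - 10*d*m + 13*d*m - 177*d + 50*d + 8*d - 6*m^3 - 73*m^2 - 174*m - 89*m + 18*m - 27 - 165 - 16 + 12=-7*d^3 + d^2*(8*m + 70) + d*(5*m^2 + 3*m - 119) - 6*m^3 - 73*m^2 - 245*m - 196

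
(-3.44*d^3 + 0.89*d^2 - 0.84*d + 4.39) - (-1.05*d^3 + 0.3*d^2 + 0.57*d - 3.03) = -2.39*d^3 + 0.59*d^2 - 1.41*d + 7.42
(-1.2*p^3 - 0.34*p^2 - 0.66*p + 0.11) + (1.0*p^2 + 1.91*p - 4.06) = -1.2*p^3 + 0.66*p^2 + 1.25*p - 3.95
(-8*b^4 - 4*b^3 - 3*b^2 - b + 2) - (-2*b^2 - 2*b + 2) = -8*b^4 - 4*b^3 - b^2 + b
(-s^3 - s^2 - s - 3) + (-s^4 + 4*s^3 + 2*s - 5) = -s^4 + 3*s^3 - s^2 + s - 8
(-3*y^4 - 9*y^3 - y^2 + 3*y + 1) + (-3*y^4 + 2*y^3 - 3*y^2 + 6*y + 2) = -6*y^4 - 7*y^3 - 4*y^2 + 9*y + 3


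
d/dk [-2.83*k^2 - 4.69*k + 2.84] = -5.66*k - 4.69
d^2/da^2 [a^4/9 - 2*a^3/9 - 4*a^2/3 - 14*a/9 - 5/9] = 4*a^2/3 - 4*a/3 - 8/3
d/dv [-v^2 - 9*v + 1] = -2*v - 9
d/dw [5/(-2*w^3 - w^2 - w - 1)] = 5*(6*w^2 + 2*w + 1)/(2*w^3 + w^2 + w + 1)^2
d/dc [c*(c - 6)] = 2*c - 6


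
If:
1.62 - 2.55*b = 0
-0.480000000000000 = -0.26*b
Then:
No Solution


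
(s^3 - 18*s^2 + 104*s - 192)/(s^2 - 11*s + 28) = (s^2 - 14*s + 48)/(s - 7)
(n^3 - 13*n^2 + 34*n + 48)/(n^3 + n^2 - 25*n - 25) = (n^2 - 14*n + 48)/(n^2 - 25)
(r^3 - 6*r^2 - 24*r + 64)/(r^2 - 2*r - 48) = (r^2 + 2*r - 8)/(r + 6)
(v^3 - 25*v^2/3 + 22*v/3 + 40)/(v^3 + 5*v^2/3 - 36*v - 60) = (v - 4)/(v + 6)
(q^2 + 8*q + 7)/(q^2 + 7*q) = (q + 1)/q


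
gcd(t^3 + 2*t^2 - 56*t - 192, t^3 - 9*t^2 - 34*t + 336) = t^2 - 2*t - 48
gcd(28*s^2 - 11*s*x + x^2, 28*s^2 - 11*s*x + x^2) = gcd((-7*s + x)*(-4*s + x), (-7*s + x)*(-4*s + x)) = 28*s^2 - 11*s*x + x^2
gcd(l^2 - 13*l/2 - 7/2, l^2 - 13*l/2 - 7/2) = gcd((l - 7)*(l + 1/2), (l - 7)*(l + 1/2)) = l^2 - 13*l/2 - 7/2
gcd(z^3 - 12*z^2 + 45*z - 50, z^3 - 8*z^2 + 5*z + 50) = z^2 - 10*z + 25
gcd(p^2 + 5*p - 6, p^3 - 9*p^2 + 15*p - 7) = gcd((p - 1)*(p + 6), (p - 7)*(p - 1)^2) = p - 1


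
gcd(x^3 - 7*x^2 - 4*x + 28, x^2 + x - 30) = 1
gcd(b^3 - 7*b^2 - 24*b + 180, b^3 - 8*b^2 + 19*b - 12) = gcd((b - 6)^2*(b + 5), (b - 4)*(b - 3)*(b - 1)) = 1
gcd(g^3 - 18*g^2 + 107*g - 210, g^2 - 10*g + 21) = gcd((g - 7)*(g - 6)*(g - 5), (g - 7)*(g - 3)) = g - 7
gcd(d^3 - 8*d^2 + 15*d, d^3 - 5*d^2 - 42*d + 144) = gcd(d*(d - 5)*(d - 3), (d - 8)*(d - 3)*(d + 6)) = d - 3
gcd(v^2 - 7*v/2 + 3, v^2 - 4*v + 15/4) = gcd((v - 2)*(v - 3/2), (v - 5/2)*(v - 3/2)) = v - 3/2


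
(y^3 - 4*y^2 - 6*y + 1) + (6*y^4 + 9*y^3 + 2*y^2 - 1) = 6*y^4 + 10*y^3 - 2*y^2 - 6*y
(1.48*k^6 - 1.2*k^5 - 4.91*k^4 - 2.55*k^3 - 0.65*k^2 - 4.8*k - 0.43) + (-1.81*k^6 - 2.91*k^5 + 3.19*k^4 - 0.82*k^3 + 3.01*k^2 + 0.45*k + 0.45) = -0.33*k^6 - 4.11*k^5 - 1.72*k^4 - 3.37*k^3 + 2.36*k^2 - 4.35*k + 0.02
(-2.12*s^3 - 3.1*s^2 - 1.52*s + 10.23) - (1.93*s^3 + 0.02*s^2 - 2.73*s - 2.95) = -4.05*s^3 - 3.12*s^2 + 1.21*s + 13.18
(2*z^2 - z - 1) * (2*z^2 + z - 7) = 4*z^4 - 17*z^2 + 6*z + 7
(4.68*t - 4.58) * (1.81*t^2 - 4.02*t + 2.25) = 8.4708*t^3 - 27.1034*t^2 + 28.9416*t - 10.305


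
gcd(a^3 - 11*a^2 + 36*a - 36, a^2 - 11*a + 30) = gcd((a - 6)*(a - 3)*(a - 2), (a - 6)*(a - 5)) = a - 6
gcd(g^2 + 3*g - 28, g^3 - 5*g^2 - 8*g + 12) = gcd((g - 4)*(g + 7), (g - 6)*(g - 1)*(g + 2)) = 1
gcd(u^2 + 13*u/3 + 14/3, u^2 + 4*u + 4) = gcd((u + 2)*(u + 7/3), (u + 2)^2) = u + 2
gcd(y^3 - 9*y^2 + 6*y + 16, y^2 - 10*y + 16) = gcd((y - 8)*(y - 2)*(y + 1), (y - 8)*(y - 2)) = y^2 - 10*y + 16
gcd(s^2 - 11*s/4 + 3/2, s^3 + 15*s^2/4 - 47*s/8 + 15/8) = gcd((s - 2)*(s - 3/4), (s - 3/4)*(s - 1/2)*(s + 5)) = s - 3/4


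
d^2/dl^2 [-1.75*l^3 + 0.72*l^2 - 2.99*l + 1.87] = 1.44 - 10.5*l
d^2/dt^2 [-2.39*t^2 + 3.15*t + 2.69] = -4.78000000000000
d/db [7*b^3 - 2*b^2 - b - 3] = 21*b^2 - 4*b - 1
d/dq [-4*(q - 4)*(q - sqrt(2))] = -8*q + 4*sqrt(2) + 16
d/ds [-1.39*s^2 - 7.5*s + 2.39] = -2.78*s - 7.5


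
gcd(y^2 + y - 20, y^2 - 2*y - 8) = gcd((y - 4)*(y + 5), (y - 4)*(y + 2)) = y - 4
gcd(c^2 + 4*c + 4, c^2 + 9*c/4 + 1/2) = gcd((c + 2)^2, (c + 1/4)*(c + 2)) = c + 2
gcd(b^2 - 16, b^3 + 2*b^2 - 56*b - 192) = b + 4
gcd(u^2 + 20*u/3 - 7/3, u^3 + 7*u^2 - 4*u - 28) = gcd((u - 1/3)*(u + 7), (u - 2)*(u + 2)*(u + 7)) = u + 7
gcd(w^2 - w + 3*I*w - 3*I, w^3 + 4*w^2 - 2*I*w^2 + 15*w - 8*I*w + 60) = w + 3*I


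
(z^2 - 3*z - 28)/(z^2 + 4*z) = (z - 7)/z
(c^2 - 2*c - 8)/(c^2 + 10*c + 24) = (c^2 - 2*c - 8)/(c^2 + 10*c + 24)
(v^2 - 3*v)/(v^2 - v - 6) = v/(v + 2)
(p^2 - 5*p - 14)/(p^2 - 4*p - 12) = (p - 7)/(p - 6)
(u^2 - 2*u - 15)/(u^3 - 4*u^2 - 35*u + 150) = (u + 3)/(u^2 + u - 30)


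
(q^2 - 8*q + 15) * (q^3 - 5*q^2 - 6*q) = q^5 - 13*q^4 + 49*q^3 - 27*q^2 - 90*q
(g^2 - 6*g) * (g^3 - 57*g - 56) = g^5 - 6*g^4 - 57*g^3 + 286*g^2 + 336*g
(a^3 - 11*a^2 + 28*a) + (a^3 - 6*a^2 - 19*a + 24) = 2*a^3 - 17*a^2 + 9*a + 24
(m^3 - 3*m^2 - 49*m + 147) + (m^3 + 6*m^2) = 2*m^3 + 3*m^2 - 49*m + 147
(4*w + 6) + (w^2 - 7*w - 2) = w^2 - 3*w + 4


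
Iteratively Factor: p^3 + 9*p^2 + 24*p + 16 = (p + 4)*(p^2 + 5*p + 4) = (p + 1)*(p + 4)*(p + 4)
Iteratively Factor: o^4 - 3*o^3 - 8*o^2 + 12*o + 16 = (o + 2)*(o^3 - 5*o^2 + 2*o + 8) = (o - 2)*(o + 2)*(o^2 - 3*o - 4) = (o - 4)*(o - 2)*(o + 2)*(o + 1)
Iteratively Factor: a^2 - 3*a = (a - 3)*(a)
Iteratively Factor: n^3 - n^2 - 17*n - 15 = (n - 5)*(n^2 + 4*n + 3) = (n - 5)*(n + 3)*(n + 1)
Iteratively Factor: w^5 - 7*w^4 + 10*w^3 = (w)*(w^4 - 7*w^3 + 10*w^2) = w^2*(w^3 - 7*w^2 + 10*w) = w^2*(w - 5)*(w^2 - 2*w) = w^3*(w - 5)*(w - 2)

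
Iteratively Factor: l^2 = (l)*(l)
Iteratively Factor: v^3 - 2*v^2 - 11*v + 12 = (v - 4)*(v^2 + 2*v - 3) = (v - 4)*(v + 3)*(v - 1)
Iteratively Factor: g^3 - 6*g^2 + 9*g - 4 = (g - 1)*(g^2 - 5*g + 4) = (g - 4)*(g - 1)*(g - 1)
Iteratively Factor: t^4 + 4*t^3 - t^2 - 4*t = (t)*(t^3 + 4*t^2 - t - 4) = t*(t + 4)*(t^2 - 1) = t*(t + 1)*(t + 4)*(t - 1)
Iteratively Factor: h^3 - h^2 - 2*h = (h + 1)*(h^2 - 2*h) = (h - 2)*(h + 1)*(h)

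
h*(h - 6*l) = h^2 - 6*h*l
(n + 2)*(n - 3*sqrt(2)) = n^2 - 3*sqrt(2)*n + 2*n - 6*sqrt(2)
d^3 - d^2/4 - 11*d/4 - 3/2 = (d - 2)*(d + 3/4)*(d + 1)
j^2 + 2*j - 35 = (j - 5)*(j + 7)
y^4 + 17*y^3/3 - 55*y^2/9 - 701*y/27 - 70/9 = (y - 7/3)*(y + 1/3)*(y + 5/3)*(y + 6)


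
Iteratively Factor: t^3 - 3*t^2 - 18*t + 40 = (t - 2)*(t^2 - t - 20) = (t - 5)*(t - 2)*(t + 4)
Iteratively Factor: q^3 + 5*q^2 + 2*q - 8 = (q - 1)*(q^2 + 6*q + 8) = (q - 1)*(q + 2)*(q + 4)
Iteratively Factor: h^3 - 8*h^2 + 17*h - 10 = (h - 5)*(h^2 - 3*h + 2) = (h - 5)*(h - 1)*(h - 2)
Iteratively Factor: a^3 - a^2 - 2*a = (a - 2)*(a^2 + a) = (a - 2)*(a + 1)*(a)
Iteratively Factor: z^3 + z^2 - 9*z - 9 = (z + 3)*(z^2 - 2*z - 3) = (z + 1)*(z + 3)*(z - 3)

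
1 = 1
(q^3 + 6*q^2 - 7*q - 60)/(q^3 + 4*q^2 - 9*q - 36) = (q + 5)/(q + 3)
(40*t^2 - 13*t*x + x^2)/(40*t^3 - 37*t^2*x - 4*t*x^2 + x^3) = (-5*t + x)/(-5*t^2 + 4*t*x + x^2)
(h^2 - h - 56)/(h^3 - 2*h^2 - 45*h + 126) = (h - 8)/(h^2 - 9*h + 18)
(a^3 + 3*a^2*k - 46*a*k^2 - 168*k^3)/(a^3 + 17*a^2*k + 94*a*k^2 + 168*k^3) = (a - 7*k)/(a + 7*k)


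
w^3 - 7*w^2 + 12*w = w*(w - 4)*(w - 3)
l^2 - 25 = (l - 5)*(l + 5)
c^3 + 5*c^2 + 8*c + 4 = (c + 1)*(c + 2)^2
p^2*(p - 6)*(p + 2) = p^4 - 4*p^3 - 12*p^2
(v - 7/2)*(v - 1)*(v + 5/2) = v^3 - 2*v^2 - 31*v/4 + 35/4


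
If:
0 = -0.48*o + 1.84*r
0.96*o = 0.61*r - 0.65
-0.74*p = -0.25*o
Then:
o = -0.81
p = -0.27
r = -0.21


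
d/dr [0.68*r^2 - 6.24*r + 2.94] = 1.36*r - 6.24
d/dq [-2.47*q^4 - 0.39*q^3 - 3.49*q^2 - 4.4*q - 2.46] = -9.88*q^3 - 1.17*q^2 - 6.98*q - 4.4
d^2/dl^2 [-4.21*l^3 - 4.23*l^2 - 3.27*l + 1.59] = -25.26*l - 8.46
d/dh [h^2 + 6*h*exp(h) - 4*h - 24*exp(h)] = 6*h*exp(h) + 2*h - 18*exp(h) - 4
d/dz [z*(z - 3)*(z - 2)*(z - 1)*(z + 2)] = 5*z^4 - 16*z^3 - 3*z^2 + 32*z - 12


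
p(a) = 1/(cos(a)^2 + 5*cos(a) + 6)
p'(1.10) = 0.07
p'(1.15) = 0.08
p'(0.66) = 0.04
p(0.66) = 0.09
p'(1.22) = 0.09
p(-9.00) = 0.44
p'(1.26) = 0.09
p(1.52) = 0.16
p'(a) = (2*sin(a)*cos(a) + 5*sin(a))/(cos(a)^2 + 5*cos(a) + 6)^2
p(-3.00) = 0.49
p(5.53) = 0.10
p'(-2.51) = -0.29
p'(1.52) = 0.13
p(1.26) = 0.13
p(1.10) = 0.12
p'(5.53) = -0.04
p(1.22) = 0.13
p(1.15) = 0.12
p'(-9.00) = -0.25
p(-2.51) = 0.38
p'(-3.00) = -0.10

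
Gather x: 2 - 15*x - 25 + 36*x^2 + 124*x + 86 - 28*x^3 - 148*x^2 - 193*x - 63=-28*x^3 - 112*x^2 - 84*x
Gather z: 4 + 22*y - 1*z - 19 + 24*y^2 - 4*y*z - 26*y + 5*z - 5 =24*y^2 - 4*y + z*(4 - 4*y) - 20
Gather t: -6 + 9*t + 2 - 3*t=6*t - 4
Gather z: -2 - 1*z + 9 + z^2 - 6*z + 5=z^2 - 7*z + 12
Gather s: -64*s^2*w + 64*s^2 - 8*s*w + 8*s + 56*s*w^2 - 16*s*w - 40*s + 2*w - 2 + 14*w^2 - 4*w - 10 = s^2*(64 - 64*w) + s*(56*w^2 - 24*w - 32) + 14*w^2 - 2*w - 12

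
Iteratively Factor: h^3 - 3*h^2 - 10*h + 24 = (h - 4)*(h^2 + h - 6) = (h - 4)*(h + 3)*(h - 2)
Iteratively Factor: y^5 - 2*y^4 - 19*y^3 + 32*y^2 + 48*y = (y - 4)*(y^4 + 2*y^3 - 11*y^2 - 12*y) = (y - 4)*(y - 3)*(y^3 + 5*y^2 + 4*y) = (y - 4)*(y - 3)*(y + 4)*(y^2 + y) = y*(y - 4)*(y - 3)*(y + 4)*(y + 1)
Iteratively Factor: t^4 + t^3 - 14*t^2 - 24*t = (t - 4)*(t^3 + 5*t^2 + 6*t) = (t - 4)*(t + 3)*(t^2 + 2*t) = t*(t - 4)*(t + 3)*(t + 2)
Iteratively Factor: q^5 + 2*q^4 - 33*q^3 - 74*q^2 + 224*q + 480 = (q - 5)*(q^4 + 7*q^3 + 2*q^2 - 64*q - 96) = (q - 5)*(q + 2)*(q^3 + 5*q^2 - 8*q - 48) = (q - 5)*(q - 3)*(q + 2)*(q^2 + 8*q + 16) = (q - 5)*(q - 3)*(q + 2)*(q + 4)*(q + 4)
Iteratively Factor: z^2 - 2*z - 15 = (z - 5)*(z + 3)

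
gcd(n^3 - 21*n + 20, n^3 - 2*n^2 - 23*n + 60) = n^2 + n - 20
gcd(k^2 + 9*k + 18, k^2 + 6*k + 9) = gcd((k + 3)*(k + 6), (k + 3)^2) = k + 3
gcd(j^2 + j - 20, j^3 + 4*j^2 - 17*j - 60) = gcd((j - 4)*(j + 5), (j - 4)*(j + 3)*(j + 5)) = j^2 + j - 20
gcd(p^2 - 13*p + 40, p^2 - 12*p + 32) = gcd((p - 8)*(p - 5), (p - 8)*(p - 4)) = p - 8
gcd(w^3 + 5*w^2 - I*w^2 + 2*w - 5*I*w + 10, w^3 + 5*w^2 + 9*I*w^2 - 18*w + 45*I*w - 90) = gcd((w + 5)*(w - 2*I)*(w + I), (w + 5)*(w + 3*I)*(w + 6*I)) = w + 5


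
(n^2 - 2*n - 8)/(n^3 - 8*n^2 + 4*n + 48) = 1/(n - 6)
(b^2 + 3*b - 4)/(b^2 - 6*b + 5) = (b + 4)/(b - 5)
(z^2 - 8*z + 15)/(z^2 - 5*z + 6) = (z - 5)/(z - 2)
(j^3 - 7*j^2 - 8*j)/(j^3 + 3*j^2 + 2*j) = (j - 8)/(j + 2)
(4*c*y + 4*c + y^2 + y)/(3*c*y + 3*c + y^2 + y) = (4*c + y)/(3*c + y)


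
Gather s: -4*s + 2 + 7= 9 - 4*s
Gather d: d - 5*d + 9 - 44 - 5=-4*d - 40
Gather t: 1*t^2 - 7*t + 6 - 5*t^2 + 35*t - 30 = -4*t^2 + 28*t - 24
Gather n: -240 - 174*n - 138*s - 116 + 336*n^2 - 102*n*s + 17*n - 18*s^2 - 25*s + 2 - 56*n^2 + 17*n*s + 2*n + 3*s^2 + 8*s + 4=280*n^2 + n*(-85*s - 155) - 15*s^2 - 155*s - 350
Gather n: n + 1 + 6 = n + 7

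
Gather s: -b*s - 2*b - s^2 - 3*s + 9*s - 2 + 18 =-2*b - s^2 + s*(6 - b) + 16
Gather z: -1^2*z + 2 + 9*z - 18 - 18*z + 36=20 - 10*z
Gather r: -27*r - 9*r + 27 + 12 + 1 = 40 - 36*r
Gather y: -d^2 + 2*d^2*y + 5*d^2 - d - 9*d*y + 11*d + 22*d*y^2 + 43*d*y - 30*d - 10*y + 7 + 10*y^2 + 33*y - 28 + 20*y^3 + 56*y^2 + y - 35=4*d^2 - 20*d + 20*y^3 + y^2*(22*d + 66) + y*(2*d^2 + 34*d + 24) - 56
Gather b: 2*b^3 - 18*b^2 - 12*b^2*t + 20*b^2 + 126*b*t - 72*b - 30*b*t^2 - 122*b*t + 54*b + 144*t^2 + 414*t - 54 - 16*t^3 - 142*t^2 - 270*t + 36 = 2*b^3 + b^2*(2 - 12*t) + b*(-30*t^2 + 4*t - 18) - 16*t^3 + 2*t^2 + 144*t - 18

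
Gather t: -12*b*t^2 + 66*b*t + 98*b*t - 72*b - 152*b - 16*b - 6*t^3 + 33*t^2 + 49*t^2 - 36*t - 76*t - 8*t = -240*b - 6*t^3 + t^2*(82 - 12*b) + t*(164*b - 120)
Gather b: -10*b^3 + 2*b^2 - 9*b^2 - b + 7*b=-10*b^3 - 7*b^2 + 6*b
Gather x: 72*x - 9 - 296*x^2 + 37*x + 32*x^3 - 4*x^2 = 32*x^3 - 300*x^2 + 109*x - 9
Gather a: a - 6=a - 6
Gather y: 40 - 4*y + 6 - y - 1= 45 - 5*y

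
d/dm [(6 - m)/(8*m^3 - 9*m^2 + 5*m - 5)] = (-8*m^3 + 9*m^2 - 5*m + (m - 6)*(24*m^2 - 18*m + 5) + 5)/(8*m^3 - 9*m^2 + 5*m - 5)^2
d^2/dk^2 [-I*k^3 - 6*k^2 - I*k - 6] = -6*I*k - 12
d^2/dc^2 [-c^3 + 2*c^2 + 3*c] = 4 - 6*c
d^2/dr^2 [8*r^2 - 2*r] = 16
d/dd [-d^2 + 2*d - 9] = 2 - 2*d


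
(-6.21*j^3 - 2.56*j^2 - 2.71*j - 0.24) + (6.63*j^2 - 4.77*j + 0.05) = -6.21*j^3 + 4.07*j^2 - 7.48*j - 0.19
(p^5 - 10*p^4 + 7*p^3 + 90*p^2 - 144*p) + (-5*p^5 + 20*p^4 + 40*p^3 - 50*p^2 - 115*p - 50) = -4*p^5 + 10*p^4 + 47*p^3 + 40*p^2 - 259*p - 50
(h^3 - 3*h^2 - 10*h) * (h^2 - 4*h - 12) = h^5 - 7*h^4 - 10*h^3 + 76*h^2 + 120*h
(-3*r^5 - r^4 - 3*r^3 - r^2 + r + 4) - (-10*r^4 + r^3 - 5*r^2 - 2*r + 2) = -3*r^5 + 9*r^4 - 4*r^3 + 4*r^2 + 3*r + 2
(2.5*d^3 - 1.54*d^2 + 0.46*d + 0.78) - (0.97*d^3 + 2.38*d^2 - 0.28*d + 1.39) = 1.53*d^3 - 3.92*d^2 + 0.74*d - 0.61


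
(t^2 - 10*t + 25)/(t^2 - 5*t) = (t - 5)/t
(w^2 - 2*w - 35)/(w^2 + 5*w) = (w - 7)/w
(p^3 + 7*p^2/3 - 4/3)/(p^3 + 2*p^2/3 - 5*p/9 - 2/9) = 3*(p + 2)/(3*p + 1)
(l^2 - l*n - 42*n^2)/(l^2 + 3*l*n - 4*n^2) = (l^2 - l*n - 42*n^2)/(l^2 + 3*l*n - 4*n^2)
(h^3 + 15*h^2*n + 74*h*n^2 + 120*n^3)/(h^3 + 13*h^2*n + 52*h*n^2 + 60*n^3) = (h + 4*n)/(h + 2*n)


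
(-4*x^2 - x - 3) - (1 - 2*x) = -4*x^2 + x - 4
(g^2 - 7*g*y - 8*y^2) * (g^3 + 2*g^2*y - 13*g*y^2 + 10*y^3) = g^5 - 5*g^4*y - 35*g^3*y^2 + 85*g^2*y^3 + 34*g*y^4 - 80*y^5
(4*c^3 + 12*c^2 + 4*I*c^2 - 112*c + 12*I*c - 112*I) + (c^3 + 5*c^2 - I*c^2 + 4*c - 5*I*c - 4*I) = 5*c^3 + 17*c^2 + 3*I*c^2 - 108*c + 7*I*c - 116*I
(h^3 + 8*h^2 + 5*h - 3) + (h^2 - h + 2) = h^3 + 9*h^2 + 4*h - 1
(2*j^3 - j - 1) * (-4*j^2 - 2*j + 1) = -8*j^5 - 4*j^4 + 6*j^3 + 6*j^2 + j - 1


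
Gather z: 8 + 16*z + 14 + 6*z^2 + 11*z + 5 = 6*z^2 + 27*z + 27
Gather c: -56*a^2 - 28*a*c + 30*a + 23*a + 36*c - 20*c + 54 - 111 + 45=-56*a^2 + 53*a + c*(16 - 28*a) - 12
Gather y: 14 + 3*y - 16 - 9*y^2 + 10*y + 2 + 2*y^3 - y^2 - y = 2*y^3 - 10*y^2 + 12*y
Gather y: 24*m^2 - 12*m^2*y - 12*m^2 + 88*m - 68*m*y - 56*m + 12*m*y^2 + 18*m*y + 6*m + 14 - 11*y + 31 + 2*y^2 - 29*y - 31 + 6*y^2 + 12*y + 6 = 12*m^2 + 38*m + y^2*(12*m + 8) + y*(-12*m^2 - 50*m - 28) + 20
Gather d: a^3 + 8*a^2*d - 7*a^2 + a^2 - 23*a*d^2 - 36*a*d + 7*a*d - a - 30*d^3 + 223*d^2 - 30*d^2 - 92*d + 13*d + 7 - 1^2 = a^3 - 6*a^2 - a - 30*d^3 + d^2*(193 - 23*a) + d*(8*a^2 - 29*a - 79) + 6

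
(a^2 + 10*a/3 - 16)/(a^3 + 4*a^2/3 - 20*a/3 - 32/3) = (a + 6)/(a^2 + 4*a + 4)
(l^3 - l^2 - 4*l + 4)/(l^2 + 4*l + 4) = (l^2 - 3*l + 2)/(l + 2)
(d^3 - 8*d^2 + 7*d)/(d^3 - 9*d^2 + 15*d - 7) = d/(d - 1)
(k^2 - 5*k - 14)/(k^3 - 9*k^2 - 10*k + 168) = (k + 2)/(k^2 - 2*k - 24)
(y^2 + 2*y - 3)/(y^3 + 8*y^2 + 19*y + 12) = (y - 1)/(y^2 + 5*y + 4)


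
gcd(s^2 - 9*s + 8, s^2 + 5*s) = 1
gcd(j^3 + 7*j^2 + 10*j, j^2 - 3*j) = j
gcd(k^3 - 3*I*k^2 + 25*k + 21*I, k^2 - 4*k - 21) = 1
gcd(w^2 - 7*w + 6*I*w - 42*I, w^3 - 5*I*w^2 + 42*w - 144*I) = w + 6*I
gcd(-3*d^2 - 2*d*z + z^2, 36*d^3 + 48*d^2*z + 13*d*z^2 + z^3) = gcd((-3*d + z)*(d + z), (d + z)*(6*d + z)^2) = d + z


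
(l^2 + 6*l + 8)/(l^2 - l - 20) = (l + 2)/(l - 5)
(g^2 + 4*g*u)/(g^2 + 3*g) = (g + 4*u)/(g + 3)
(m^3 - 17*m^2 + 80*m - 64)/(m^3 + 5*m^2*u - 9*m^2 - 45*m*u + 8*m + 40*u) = (m - 8)/(m + 5*u)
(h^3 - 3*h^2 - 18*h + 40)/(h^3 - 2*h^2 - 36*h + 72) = (h^2 - h - 20)/(h^2 - 36)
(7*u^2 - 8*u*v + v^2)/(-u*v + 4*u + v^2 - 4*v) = (-7*u + v)/(v - 4)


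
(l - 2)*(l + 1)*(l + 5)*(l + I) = l^4 + 4*l^3 + I*l^3 - 7*l^2 + 4*I*l^2 - 10*l - 7*I*l - 10*I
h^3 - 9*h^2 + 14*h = h*(h - 7)*(h - 2)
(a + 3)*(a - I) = a^2 + 3*a - I*a - 3*I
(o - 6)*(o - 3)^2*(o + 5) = o^4 - 7*o^3 - 15*o^2 + 171*o - 270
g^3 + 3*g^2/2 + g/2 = g*(g + 1/2)*(g + 1)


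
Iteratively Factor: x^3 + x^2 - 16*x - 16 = (x - 4)*(x^2 + 5*x + 4) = (x - 4)*(x + 1)*(x + 4)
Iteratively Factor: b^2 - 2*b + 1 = (b - 1)*(b - 1)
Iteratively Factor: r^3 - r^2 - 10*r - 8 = (r + 1)*(r^2 - 2*r - 8) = (r + 1)*(r + 2)*(r - 4)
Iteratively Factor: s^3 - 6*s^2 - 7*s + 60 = (s - 4)*(s^2 - 2*s - 15) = (s - 4)*(s + 3)*(s - 5)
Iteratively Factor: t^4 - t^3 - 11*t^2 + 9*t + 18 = (t - 2)*(t^3 + t^2 - 9*t - 9) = (t - 2)*(t + 1)*(t^2 - 9) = (t - 2)*(t + 1)*(t + 3)*(t - 3)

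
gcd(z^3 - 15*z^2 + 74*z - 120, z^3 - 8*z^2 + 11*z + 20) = z^2 - 9*z + 20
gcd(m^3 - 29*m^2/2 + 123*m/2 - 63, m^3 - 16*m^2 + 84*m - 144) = m - 6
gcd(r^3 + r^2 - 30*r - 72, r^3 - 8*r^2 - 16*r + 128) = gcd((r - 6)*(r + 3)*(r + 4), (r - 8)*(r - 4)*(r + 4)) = r + 4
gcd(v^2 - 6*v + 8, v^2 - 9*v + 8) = 1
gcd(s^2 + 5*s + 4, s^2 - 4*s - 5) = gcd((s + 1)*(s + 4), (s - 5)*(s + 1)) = s + 1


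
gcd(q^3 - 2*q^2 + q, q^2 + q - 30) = 1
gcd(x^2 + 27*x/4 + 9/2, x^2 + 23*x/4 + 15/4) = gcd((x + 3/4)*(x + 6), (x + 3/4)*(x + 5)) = x + 3/4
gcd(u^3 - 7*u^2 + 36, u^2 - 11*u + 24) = u - 3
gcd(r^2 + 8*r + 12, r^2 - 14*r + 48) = 1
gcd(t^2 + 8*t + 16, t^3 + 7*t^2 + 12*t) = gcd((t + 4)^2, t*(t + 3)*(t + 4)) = t + 4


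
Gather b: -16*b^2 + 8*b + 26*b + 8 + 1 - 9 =-16*b^2 + 34*b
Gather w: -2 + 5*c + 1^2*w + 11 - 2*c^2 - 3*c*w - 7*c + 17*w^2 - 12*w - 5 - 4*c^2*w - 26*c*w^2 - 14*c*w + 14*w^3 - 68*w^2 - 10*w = -2*c^2 - 2*c + 14*w^3 + w^2*(-26*c - 51) + w*(-4*c^2 - 17*c - 21) + 4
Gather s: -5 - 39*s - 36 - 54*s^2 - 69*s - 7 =-54*s^2 - 108*s - 48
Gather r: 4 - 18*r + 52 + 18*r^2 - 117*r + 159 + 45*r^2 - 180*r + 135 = 63*r^2 - 315*r + 350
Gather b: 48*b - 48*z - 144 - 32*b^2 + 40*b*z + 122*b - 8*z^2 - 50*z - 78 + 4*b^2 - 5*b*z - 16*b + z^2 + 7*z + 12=-28*b^2 + b*(35*z + 154) - 7*z^2 - 91*z - 210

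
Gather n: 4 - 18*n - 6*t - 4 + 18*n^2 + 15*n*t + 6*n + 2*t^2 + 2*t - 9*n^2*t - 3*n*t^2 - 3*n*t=n^2*(18 - 9*t) + n*(-3*t^2 + 12*t - 12) + 2*t^2 - 4*t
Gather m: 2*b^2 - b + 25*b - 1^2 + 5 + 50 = 2*b^2 + 24*b + 54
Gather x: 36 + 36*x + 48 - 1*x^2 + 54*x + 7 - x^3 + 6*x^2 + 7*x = -x^3 + 5*x^2 + 97*x + 91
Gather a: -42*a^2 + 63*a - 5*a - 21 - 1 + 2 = -42*a^2 + 58*a - 20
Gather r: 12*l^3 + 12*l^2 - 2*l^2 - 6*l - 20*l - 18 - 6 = 12*l^3 + 10*l^2 - 26*l - 24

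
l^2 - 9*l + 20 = (l - 5)*(l - 4)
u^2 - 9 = (u - 3)*(u + 3)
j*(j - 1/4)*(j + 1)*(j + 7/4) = j^4 + 5*j^3/2 + 17*j^2/16 - 7*j/16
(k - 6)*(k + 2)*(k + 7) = k^3 + 3*k^2 - 40*k - 84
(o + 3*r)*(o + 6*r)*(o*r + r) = o^3*r + 9*o^2*r^2 + o^2*r + 18*o*r^3 + 9*o*r^2 + 18*r^3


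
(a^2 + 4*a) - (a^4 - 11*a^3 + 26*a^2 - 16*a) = -a^4 + 11*a^3 - 25*a^2 + 20*a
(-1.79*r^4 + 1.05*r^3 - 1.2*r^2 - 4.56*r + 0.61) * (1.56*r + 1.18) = -2.7924*r^5 - 0.4742*r^4 - 0.633*r^3 - 8.5296*r^2 - 4.4292*r + 0.7198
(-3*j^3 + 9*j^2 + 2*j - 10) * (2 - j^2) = 3*j^5 - 9*j^4 - 8*j^3 + 28*j^2 + 4*j - 20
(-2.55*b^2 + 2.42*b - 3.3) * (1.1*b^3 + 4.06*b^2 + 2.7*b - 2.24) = -2.805*b^5 - 7.691*b^4 - 0.689800000000001*b^3 - 1.152*b^2 - 14.3308*b + 7.392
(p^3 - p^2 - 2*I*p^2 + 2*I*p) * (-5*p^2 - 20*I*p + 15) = -5*p^5 + 5*p^4 - 10*I*p^4 - 25*p^3 + 10*I*p^3 + 25*p^2 - 30*I*p^2 + 30*I*p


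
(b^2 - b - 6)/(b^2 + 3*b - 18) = (b + 2)/(b + 6)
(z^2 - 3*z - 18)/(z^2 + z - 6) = (z - 6)/(z - 2)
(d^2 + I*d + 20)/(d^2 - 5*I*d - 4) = (d + 5*I)/(d - I)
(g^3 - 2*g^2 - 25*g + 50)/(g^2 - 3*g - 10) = (g^2 + 3*g - 10)/(g + 2)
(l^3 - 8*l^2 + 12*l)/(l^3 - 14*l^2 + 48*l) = (l - 2)/(l - 8)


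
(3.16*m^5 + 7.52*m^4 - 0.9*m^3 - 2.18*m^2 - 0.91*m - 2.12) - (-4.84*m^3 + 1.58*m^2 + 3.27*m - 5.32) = 3.16*m^5 + 7.52*m^4 + 3.94*m^3 - 3.76*m^2 - 4.18*m + 3.2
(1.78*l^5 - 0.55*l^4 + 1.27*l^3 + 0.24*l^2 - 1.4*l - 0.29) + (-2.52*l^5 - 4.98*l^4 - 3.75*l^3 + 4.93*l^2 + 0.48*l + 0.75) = -0.74*l^5 - 5.53*l^4 - 2.48*l^3 + 5.17*l^2 - 0.92*l + 0.46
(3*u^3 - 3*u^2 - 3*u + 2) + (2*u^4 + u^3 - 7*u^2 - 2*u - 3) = 2*u^4 + 4*u^3 - 10*u^2 - 5*u - 1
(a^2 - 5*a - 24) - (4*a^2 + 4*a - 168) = -3*a^2 - 9*a + 144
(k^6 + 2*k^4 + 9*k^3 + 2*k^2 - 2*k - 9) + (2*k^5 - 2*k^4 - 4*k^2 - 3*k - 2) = k^6 + 2*k^5 + 9*k^3 - 2*k^2 - 5*k - 11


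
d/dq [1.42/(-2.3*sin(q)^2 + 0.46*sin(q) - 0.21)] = (6.532*sin(q) - 0.6532)*cos(q)/(2.3*sin(q)^2 - 0.46*sin(q) + 0.21)^2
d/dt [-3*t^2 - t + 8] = -6*t - 1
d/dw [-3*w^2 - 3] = -6*w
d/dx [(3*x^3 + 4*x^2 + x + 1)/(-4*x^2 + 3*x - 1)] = (-12*x^4 + 18*x^3 + 7*x^2 - 4)/(16*x^4 - 24*x^3 + 17*x^2 - 6*x + 1)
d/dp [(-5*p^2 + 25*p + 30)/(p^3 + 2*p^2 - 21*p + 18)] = 5*(p^4 - 10*p^3 - 7*p^2 - 60*p + 216)/(p^6 + 4*p^5 - 38*p^4 - 48*p^3 + 513*p^2 - 756*p + 324)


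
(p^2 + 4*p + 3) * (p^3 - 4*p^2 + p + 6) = p^5 - 12*p^3 - 2*p^2 + 27*p + 18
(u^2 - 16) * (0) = 0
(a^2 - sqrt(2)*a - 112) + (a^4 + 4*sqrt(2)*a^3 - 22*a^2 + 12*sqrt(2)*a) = a^4 + 4*sqrt(2)*a^3 - 21*a^2 + 11*sqrt(2)*a - 112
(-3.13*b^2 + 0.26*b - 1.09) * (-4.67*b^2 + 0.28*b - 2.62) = 14.6171*b^4 - 2.0906*b^3 + 13.3637*b^2 - 0.9864*b + 2.8558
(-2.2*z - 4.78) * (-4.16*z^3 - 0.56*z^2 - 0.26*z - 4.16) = 9.152*z^4 + 21.1168*z^3 + 3.2488*z^2 + 10.3948*z + 19.8848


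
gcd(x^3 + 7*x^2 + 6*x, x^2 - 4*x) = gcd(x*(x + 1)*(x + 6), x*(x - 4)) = x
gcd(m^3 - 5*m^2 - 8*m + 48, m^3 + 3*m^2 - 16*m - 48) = m^2 - m - 12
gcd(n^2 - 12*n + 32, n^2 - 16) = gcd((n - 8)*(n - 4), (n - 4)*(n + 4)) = n - 4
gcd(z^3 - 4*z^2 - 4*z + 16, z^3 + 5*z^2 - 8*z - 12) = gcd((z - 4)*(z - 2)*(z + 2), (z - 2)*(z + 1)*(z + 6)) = z - 2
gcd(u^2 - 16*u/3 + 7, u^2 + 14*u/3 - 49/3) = u - 7/3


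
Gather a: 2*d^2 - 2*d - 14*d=2*d^2 - 16*d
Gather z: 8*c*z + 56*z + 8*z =z*(8*c + 64)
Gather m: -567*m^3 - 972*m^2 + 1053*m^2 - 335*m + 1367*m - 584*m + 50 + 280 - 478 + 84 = -567*m^3 + 81*m^2 + 448*m - 64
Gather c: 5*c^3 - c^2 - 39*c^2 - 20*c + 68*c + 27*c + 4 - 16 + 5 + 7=5*c^3 - 40*c^2 + 75*c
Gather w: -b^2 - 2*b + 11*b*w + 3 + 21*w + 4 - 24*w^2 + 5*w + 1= -b^2 - 2*b - 24*w^2 + w*(11*b + 26) + 8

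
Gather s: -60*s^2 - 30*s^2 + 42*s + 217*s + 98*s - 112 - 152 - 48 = -90*s^2 + 357*s - 312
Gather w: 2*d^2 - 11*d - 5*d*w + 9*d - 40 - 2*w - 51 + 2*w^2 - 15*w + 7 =2*d^2 - 2*d + 2*w^2 + w*(-5*d - 17) - 84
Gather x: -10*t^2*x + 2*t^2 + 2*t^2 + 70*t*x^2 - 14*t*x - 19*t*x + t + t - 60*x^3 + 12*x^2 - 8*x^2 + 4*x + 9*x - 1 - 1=4*t^2 + 2*t - 60*x^3 + x^2*(70*t + 4) + x*(-10*t^2 - 33*t + 13) - 2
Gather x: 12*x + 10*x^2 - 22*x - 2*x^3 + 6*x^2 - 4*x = -2*x^3 + 16*x^2 - 14*x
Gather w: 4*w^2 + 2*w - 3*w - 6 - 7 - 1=4*w^2 - w - 14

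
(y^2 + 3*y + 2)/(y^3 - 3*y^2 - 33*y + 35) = (y^2 + 3*y + 2)/(y^3 - 3*y^2 - 33*y + 35)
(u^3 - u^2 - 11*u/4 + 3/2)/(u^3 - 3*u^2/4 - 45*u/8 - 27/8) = 2*(2*u^2 - 5*u + 2)/(4*u^2 - 9*u - 9)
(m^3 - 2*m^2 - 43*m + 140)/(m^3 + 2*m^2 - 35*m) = (m - 4)/m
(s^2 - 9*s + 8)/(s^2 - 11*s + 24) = (s - 1)/(s - 3)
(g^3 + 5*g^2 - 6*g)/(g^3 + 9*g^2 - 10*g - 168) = g*(g - 1)/(g^2 + 3*g - 28)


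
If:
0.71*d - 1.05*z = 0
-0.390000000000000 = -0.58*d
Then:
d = 0.67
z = 0.45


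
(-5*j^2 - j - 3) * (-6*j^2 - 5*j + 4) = 30*j^4 + 31*j^3 + 3*j^2 + 11*j - 12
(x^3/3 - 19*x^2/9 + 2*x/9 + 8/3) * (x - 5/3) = x^4/3 - 8*x^3/3 + 101*x^2/27 + 62*x/27 - 40/9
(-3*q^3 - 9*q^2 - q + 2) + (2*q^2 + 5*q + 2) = -3*q^3 - 7*q^2 + 4*q + 4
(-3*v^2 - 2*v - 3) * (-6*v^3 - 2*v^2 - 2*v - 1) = 18*v^5 + 18*v^4 + 28*v^3 + 13*v^2 + 8*v + 3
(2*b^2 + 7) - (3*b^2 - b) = -b^2 + b + 7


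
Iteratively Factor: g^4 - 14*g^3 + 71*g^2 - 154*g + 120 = (g - 4)*(g^3 - 10*g^2 + 31*g - 30) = (g - 4)*(g - 2)*(g^2 - 8*g + 15) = (g - 4)*(g - 3)*(g - 2)*(g - 5)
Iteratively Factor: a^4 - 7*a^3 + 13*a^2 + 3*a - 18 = (a + 1)*(a^3 - 8*a^2 + 21*a - 18) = (a - 3)*(a + 1)*(a^2 - 5*a + 6) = (a - 3)*(a - 2)*(a + 1)*(a - 3)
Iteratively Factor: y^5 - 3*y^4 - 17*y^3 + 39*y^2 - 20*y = (y - 1)*(y^4 - 2*y^3 - 19*y^2 + 20*y) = y*(y - 1)*(y^3 - 2*y^2 - 19*y + 20) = y*(y - 5)*(y - 1)*(y^2 + 3*y - 4) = y*(y - 5)*(y - 1)*(y + 4)*(y - 1)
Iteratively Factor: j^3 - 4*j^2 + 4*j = (j)*(j^2 - 4*j + 4) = j*(j - 2)*(j - 2)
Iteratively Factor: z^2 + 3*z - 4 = (z - 1)*(z + 4)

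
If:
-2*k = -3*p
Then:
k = 3*p/2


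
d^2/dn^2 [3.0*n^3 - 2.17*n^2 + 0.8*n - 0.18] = 18.0*n - 4.34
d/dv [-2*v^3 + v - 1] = 1 - 6*v^2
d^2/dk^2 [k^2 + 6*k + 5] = 2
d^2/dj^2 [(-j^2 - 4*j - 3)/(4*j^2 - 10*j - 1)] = 26*(-8*j^3 - 12*j^2 + 24*j - 21)/(64*j^6 - 480*j^5 + 1152*j^4 - 760*j^3 - 288*j^2 - 30*j - 1)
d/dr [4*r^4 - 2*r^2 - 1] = 16*r^3 - 4*r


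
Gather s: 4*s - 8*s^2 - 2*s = -8*s^2 + 2*s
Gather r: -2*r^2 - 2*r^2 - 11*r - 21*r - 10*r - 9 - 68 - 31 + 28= -4*r^2 - 42*r - 80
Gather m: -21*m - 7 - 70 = -21*m - 77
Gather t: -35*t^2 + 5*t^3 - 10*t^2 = 5*t^3 - 45*t^2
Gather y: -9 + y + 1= y - 8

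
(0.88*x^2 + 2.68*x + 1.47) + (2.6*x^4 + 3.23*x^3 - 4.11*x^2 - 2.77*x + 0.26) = 2.6*x^4 + 3.23*x^3 - 3.23*x^2 - 0.0899999999999999*x + 1.73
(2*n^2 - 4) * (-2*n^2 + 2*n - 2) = -4*n^4 + 4*n^3 + 4*n^2 - 8*n + 8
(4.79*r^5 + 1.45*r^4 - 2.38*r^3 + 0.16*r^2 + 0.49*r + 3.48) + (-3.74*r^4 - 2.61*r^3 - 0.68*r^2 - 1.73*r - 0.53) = 4.79*r^5 - 2.29*r^4 - 4.99*r^3 - 0.52*r^2 - 1.24*r + 2.95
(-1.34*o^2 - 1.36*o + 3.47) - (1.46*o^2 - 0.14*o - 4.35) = -2.8*o^2 - 1.22*o + 7.82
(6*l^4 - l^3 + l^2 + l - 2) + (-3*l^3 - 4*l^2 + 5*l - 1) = 6*l^4 - 4*l^3 - 3*l^2 + 6*l - 3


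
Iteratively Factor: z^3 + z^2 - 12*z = (z - 3)*(z^2 + 4*z) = z*(z - 3)*(z + 4)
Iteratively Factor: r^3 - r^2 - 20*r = (r - 5)*(r^2 + 4*r) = (r - 5)*(r + 4)*(r)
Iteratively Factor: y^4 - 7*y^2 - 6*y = (y - 3)*(y^3 + 3*y^2 + 2*y) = (y - 3)*(y + 1)*(y^2 + 2*y) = y*(y - 3)*(y + 1)*(y + 2)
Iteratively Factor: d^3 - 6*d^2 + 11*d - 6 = (d - 2)*(d^2 - 4*d + 3) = (d - 2)*(d - 1)*(d - 3)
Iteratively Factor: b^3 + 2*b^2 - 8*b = (b - 2)*(b^2 + 4*b) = b*(b - 2)*(b + 4)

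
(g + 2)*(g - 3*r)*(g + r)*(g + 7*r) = g^4 + 5*g^3*r + 2*g^3 - 17*g^2*r^2 + 10*g^2*r - 21*g*r^3 - 34*g*r^2 - 42*r^3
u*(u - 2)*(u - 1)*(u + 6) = u^4 + 3*u^3 - 16*u^2 + 12*u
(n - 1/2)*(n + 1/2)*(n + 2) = n^3 + 2*n^2 - n/4 - 1/2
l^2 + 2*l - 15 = (l - 3)*(l + 5)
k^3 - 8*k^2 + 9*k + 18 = (k - 6)*(k - 3)*(k + 1)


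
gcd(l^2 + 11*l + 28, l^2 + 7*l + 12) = l + 4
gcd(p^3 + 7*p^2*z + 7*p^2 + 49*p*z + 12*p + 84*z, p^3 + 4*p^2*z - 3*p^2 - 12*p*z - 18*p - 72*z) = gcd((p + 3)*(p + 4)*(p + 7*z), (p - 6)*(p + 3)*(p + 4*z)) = p + 3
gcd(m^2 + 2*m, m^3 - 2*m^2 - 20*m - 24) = m + 2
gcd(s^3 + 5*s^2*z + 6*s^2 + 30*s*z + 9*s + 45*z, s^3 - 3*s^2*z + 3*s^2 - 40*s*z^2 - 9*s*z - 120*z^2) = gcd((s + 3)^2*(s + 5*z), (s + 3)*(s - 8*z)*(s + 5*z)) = s^2 + 5*s*z + 3*s + 15*z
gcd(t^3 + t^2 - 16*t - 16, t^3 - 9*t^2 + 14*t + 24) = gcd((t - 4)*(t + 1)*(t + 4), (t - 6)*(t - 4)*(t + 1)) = t^2 - 3*t - 4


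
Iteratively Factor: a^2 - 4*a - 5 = (a + 1)*(a - 5)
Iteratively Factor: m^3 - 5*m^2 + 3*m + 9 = (m + 1)*(m^2 - 6*m + 9) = (m - 3)*(m + 1)*(m - 3)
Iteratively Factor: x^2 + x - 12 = (x + 4)*(x - 3)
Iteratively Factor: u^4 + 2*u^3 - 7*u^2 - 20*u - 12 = (u - 3)*(u^3 + 5*u^2 + 8*u + 4) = (u - 3)*(u + 2)*(u^2 + 3*u + 2) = (u - 3)*(u + 1)*(u + 2)*(u + 2)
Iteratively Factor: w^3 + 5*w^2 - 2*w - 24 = (w + 3)*(w^2 + 2*w - 8) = (w + 3)*(w + 4)*(w - 2)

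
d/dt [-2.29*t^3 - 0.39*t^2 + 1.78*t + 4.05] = -6.87*t^2 - 0.78*t + 1.78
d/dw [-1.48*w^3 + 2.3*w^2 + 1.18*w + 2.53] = -4.44*w^2 + 4.6*w + 1.18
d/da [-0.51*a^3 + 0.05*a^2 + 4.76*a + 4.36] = -1.53*a^2 + 0.1*a + 4.76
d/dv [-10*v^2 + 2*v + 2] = 2 - 20*v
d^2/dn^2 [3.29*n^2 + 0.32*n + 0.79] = 6.58000000000000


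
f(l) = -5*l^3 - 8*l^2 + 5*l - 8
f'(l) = -15*l^2 - 16*l + 5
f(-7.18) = 1394.41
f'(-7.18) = -653.41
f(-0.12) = -8.71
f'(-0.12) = 6.70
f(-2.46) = 5.72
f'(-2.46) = -46.41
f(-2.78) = 23.70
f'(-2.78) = -66.45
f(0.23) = -7.33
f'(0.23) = 0.53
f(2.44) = -116.06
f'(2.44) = -123.34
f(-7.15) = 1374.90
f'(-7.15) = -647.44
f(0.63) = -9.28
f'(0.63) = -11.03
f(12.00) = -9740.00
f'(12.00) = -2347.00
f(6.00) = -1346.00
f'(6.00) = -631.00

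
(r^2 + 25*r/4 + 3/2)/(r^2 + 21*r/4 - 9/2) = (4*r + 1)/(4*r - 3)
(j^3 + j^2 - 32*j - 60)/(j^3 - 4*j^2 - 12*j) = (j + 5)/j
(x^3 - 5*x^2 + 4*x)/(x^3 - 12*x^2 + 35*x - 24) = x*(x - 4)/(x^2 - 11*x + 24)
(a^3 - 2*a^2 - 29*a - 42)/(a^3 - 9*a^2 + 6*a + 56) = (a + 3)/(a - 4)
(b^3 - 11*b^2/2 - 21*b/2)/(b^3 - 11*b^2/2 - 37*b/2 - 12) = b*(b - 7)/(b^2 - 7*b - 8)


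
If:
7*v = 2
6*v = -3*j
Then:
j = -4/7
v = 2/7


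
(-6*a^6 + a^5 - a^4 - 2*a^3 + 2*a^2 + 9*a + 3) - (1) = -6*a^6 + a^5 - a^4 - 2*a^3 + 2*a^2 + 9*a + 2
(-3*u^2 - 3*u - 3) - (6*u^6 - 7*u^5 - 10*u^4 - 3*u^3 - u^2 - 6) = -6*u^6 + 7*u^5 + 10*u^4 + 3*u^3 - 2*u^2 - 3*u + 3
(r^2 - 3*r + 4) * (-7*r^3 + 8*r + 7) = -7*r^5 + 21*r^4 - 20*r^3 - 17*r^2 + 11*r + 28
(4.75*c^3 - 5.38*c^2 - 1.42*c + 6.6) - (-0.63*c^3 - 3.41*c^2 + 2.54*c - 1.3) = 5.38*c^3 - 1.97*c^2 - 3.96*c + 7.9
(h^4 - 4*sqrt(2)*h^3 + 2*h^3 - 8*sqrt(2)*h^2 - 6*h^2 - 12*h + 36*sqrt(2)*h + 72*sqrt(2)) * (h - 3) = h^5 - 4*sqrt(2)*h^4 - h^4 - 12*h^3 + 4*sqrt(2)*h^3 + 6*h^2 + 60*sqrt(2)*h^2 - 36*sqrt(2)*h + 36*h - 216*sqrt(2)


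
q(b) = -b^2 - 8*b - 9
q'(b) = -2*b - 8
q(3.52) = -49.55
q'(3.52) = -15.04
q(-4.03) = 7.00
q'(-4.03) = 0.06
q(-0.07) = -8.44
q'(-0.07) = -7.86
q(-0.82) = -3.11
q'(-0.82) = -6.36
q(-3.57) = 6.82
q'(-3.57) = -0.86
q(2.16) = -30.95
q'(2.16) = -12.32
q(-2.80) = 5.56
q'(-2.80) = -2.40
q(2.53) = -35.64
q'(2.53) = -13.06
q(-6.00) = 3.00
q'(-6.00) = 4.00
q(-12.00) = -57.00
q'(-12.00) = 16.00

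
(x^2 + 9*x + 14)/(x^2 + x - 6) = (x^2 + 9*x + 14)/(x^2 + x - 6)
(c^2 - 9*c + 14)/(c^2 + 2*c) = (c^2 - 9*c + 14)/(c*(c + 2))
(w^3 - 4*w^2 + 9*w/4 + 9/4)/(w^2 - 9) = (w^2 - w - 3/4)/(w + 3)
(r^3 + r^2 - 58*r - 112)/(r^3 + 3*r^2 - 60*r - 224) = (r + 2)/(r + 4)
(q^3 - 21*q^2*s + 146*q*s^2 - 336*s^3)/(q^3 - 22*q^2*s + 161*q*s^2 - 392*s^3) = (q - 6*s)/(q - 7*s)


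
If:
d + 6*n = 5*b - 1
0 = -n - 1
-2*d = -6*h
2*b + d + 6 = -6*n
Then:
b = -5/7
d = 10/7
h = 10/21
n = -1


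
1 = 1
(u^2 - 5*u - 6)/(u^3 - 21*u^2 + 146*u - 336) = (u + 1)/(u^2 - 15*u + 56)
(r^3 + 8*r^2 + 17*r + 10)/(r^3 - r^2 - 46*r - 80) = (r + 1)/(r - 8)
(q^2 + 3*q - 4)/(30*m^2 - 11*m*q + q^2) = (q^2 + 3*q - 4)/(30*m^2 - 11*m*q + q^2)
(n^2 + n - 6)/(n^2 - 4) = (n + 3)/(n + 2)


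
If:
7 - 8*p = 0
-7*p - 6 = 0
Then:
No Solution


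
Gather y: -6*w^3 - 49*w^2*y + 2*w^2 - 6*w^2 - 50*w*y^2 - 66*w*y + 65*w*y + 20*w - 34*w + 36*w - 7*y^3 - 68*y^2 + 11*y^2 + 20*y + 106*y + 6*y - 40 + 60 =-6*w^3 - 4*w^2 + 22*w - 7*y^3 + y^2*(-50*w - 57) + y*(-49*w^2 - w + 132) + 20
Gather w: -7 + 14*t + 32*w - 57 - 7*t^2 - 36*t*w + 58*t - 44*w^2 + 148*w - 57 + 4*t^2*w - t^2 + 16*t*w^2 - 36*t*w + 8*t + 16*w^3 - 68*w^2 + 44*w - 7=-8*t^2 + 80*t + 16*w^3 + w^2*(16*t - 112) + w*(4*t^2 - 72*t + 224) - 128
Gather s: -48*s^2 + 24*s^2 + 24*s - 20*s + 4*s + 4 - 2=-24*s^2 + 8*s + 2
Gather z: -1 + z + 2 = z + 1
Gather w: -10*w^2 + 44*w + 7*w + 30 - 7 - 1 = -10*w^2 + 51*w + 22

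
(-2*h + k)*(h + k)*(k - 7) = -2*h^2*k + 14*h^2 - h*k^2 + 7*h*k + k^3 - 7*k^2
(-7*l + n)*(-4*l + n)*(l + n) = 28*l^3 + 17*l^2*n - 10*l*n^2 + n^3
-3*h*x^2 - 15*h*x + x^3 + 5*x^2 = x*(-3*h + x)*(x + 5)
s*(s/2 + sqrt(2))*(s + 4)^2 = s^4/2 + sqrt(2)*s^3 + 4*s^3 + 8*s^2 + 8*sqrt(2)*s^2 + 16*sqrt(2)*s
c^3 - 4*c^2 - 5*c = c*(c - 5)*(c + 1)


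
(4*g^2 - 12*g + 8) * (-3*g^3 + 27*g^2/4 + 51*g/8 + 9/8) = -12*g^5 + 63*g^4 - 159*g^3/2 - 18*g^2 + 75*g/2 + 9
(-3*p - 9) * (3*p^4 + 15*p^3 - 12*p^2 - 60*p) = -9*p^5 - 72*p^4 - 99*p^3 + 288*p^2 + 540*p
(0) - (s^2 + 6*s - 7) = -s^2 - 6*s + 7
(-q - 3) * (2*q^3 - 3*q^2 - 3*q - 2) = -2*q^4 - 3*q^3 + 12*q^2 + 11*q + 6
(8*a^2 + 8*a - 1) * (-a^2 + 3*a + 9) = -8*a^4 + 16*a^3 + 97*a^2 + 69*a - 9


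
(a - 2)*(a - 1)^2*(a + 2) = a^4 - 2*a^3 - 3*a^2 + 8*a - 4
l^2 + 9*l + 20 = (l + 4)*(l + 5)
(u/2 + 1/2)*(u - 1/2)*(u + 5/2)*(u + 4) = u^4/2 + 7*u^3/2 + 51*u^2/8 + 7*u/8 - 5/2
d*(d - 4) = d^2 - 4*d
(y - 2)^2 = y^2 - 4*y + 4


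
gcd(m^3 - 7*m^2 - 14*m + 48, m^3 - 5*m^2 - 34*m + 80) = m^2 - 10*m + 16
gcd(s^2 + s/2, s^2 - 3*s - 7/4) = s + 1/2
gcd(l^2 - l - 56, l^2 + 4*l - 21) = l + 7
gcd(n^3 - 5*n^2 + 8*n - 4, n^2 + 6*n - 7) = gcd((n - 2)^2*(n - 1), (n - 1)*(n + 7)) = n - 1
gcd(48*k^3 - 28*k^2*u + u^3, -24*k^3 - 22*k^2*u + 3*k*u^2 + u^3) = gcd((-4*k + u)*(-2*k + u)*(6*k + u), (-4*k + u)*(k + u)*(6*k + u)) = -24*k^2 + 2*k*u + u^2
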